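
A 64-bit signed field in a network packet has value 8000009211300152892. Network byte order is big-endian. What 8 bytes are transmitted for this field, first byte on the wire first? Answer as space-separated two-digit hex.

6F 05 BD FD E7 66 06 3C

8000009211300152892 in hexadecimal, padded to 64 bits, is 0x6F05BDFDE766063C.
Split into bytes (most-significant first): 6F 05 BD FD E7 66 06 3C.
Big-endian stores the most-significant byte at the lowest address.
So the memory order matches the most-significant-first order: 6F 05 BD FD E7 66 06 3C.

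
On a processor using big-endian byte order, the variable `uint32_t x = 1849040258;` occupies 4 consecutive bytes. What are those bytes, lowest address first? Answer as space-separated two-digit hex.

1849040258 in hexadecimal, padded to 32 bits, is 0x6E361D82.
Split into bytes (most-significant first): 6E 36 1D 82.
Big-endian stores the most-significant byte at the lowest address.
So the memory order matches the most-significant-first order: 6E 36 1D 82.

6E 36 1D 82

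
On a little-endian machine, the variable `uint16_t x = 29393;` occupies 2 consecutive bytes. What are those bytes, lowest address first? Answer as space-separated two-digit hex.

29393 in hexadecimal, padded to 16 bits, is 0x72D1.
Split into bytes (most-significant first): 72 D1.
Little-endian stores the least-significant byte at the lowest address.
So at ascending addresses the bytes are D1 72.

D1 72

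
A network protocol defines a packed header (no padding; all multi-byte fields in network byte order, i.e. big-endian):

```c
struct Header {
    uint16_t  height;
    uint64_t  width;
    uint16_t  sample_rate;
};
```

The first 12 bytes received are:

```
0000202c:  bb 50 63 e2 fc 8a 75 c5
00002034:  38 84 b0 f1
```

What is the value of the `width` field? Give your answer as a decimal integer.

7197592826103019652

`width` follows `height` (2 bytes), so it starts at byte offset 2 and occupies 8 bytes.
Bytes at offsets 2..9: 63 E2 FC 8A 75 C5 38 84.
Big-endian stores the most-significant byte at the lowest address.
The bytes are already most-significant first: 0x63E2FC8A75C53884.
0x63E2FC8A75C53884 = 7197592826103019652.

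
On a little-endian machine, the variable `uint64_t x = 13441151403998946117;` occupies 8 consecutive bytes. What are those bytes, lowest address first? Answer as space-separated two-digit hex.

45 A3 99 D7 FC 8F 88 BA

13441151403998946117 in hexadecimal, padded to 64 bits, is 0xBA888FFCD799A345.
Split into bytes (most-significant first): BA 88 8F FC D7 99 A3 45.
Little-endian: lowest address holds the least-significant byte.
So at ascending addresses the bytes are 45 A3 99 D7 FC 8F 88 BA.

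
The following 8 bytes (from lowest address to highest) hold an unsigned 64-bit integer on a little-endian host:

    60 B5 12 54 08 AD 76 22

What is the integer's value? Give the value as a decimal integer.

Little-endian stores the least-significant byte at the lowest address.
Reassemble most-significant byte first: 22 76 AD 08 54 12 B5 60 → 0x2276AD085412B560.
0x2276AD085412B560 = 2483362495823263072.

2483362495823263072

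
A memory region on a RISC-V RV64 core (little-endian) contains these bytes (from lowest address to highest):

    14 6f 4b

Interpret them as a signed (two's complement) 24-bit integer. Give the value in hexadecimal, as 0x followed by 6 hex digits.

Little-endian stores the least-significant byte at the lowest address.
Reassemble most-significant byte first: 4B 6F 14 → 0x4B6F14.

0x4B6F14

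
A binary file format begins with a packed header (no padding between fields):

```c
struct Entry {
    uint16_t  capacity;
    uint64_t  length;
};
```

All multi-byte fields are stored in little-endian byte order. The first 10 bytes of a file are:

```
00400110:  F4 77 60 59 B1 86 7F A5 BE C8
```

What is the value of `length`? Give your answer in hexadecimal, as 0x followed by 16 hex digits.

0xC8BEA57F86B15960

`length` follows `capacity` (2 bytes), so it starts at byte offset 2 and occupies 8 bytes.
Bytes at offsets 2..9: 60 59 B1 86 7F A5 BE C8.
Little-endian stores the least-significant byte at the lowest address.
Reassemble most-significant byte first: C8 BE A5 7F 86 B1 59 60 → 0xC8BEA57F86B15960.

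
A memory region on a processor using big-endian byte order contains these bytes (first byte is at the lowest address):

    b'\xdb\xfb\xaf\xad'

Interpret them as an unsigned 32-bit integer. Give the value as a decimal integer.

Big-endian stores the most-significant byte at the lowest address.
The bytes are already most-significant first: 0xDBFBAFAD.
0xDBFBAFAD = 3690704813.

3690704813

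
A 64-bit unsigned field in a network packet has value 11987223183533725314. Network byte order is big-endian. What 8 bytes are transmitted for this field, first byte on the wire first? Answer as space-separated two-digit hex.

A6 5B 2B F9 71 DA D6 82

11987223183533725314 in hexadecimal, padded to 64 bits, is 0xA65B2BF971DAD682.
Split into bytes (most-significant first): A6 5B 2B F9 71 DA D6 82.
In big-endian order the high byte comes first in memory.
So the memory order matches the most-significant-first order: A6 5B 2B F9 71 DA D6 82.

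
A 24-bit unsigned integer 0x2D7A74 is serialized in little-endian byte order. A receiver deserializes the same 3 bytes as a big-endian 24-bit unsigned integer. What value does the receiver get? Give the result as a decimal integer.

Stored little-endian, the bytes at ascending addresses are 74 7A 2D.
Read back as big-endian, the last byte is least significant, giving 0x747A2D.
0x747A2D = 7633453.

7633453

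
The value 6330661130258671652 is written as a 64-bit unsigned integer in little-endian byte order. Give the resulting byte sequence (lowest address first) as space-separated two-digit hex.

24 E8 70 B6 C1 06 DB 57

6330661130258671652 in hexadecimal, padded to 64 bits, is 0x57DB06C1B670E824.
Split into bytes (most-significant first): 57 DB 06 C1 B6 70 E8 24.
Little-endian: lowest address holds the least-significant byte.
So at ascending addresses the bytes are 24 E8 70 B6 C1 06 DB 57.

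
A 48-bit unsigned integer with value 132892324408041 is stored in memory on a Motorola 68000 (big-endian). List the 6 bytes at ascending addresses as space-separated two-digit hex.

132892324408041 in hexadecimal, padded to 48 bits, is 0x78DD67CA2AE9.
Split into bytes (most-significant first): 78 DD 67 CA 2A E9.
Big-endian: lowest address holds the most-significant byte.
So the memory order matches the most-significant-first order: 78 DD 67 CA 2A E9.

78 DD 67 CA 2A E9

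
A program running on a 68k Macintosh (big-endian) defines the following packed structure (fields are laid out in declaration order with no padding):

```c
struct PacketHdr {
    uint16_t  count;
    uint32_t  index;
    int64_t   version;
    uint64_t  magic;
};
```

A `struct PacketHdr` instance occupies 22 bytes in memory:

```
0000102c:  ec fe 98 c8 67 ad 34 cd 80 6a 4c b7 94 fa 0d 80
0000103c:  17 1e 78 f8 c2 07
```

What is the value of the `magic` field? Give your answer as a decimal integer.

972802939158053383

`magic` follows `count` (2 B), `index` (4 B), `version` (8 B), so it starts at offset 2 + 4 + 8 = 14 and occupies 8 bytes.
Bytes at offsets 14..21: 0D 80 17 1E 78 F8 C2 07.
Big-endian: lowest address holds the most-significant byte.
The bytes are already most-significant first: 0x0D80171E78F8C207.
0x0D80171E78F8C207 = 972802939158053383.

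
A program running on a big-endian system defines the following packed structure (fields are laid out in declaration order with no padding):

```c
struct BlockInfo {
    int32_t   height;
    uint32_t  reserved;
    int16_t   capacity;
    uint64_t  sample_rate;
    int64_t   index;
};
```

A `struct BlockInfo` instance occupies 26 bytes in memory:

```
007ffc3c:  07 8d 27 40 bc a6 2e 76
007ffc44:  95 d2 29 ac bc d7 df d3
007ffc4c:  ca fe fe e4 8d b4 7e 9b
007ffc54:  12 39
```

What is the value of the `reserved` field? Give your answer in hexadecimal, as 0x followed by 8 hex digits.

`reserved` follows `height` (4 bytes), so it starts at byte offset 4 and occupies 4 bytes.
Bytes at offsets 4..7: BC A6 2E 76.
Big-endian stores the most-significant byte at the lowest address.
The bytes are already most-significant first: 0xBCA62E76.

0xBCA62E76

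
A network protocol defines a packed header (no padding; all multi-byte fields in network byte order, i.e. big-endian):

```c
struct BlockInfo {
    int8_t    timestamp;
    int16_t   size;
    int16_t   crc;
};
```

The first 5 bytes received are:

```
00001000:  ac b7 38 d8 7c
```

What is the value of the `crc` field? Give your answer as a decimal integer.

`crc` follows `timestamp` (1 B), `size` (2 B), so it starts at offset 1 + 2 = 3 and occupies 2 bytes.
Bytes at offsets 3..4: D8 7C.
Big-endian: lowest address holds the most-significant byte.
The bytes are already most-significant first: 0xD87C.
Top bit is set, so as a signed 16-bit value this is 0xD87C − 2^16 = -10116.

-10116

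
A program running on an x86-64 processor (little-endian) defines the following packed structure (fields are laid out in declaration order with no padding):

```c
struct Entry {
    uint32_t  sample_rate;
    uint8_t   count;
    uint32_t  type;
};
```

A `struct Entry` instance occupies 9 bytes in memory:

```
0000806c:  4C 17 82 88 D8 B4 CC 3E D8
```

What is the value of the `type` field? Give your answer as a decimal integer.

3627994292

`type` follows `sample_rate` (4 B), `count` (1 B), so it starts at offset 4 + 1 = 5 and occupies 4 bytes.
Bytes at offsets 5..8: B4 CC 3E D8.
In little-endian order the low byte comes first in memory.
Reassemble most-significant byte first: D8 3E CC B4 → 0xD83ECCB4.
0xD83ECCB4 = 3627994292.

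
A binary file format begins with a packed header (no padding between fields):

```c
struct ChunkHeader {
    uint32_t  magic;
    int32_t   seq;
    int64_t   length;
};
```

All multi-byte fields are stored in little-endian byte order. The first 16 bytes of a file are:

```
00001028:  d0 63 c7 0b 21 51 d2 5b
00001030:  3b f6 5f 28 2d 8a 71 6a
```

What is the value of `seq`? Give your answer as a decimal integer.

`seq` follows `magic` (4 bytes), so it starts at byte offset 4 and occupies 4 bytes.
Bytes at offsets 4..7: 21 51 D2 5B.
In little-endian order the low byte comes first in memory.
Reassemble most-significant byte first: 5B D2 51 21 → 0x5BD25121.
0x5BD25121 = 1540509985.

1540509985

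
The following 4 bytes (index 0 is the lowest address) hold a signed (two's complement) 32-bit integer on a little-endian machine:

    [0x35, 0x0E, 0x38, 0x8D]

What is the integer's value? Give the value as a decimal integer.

In little-endian order the low byte comes first in memory.
Reassemble most-significant byte first: 8D 38 0E 35 → 0x8D380E35.
Top bit is set, so as a signed 32-bit value this is 0x8D380E35 − 2^32 = -1925706187.

-1925706187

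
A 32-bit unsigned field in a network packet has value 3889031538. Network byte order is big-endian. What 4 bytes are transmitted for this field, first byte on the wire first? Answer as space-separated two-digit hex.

3889031538 in hexadecimal, padded to 32 bits, is 0xE7CDE972.
Split into bytes (most-significant first): E7 CD E9 72.
Big-endian: lowest address holds the most-significant byte.
So the memory order matches the most-significant-first order: E7 CD E9 72.

E7 CD E9 72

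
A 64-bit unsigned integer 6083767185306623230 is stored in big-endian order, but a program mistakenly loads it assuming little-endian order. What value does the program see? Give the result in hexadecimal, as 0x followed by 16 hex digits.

0xFE1C619805E26D54

6083767185306623230 in 64-bit hexadecimal is 0x546DE20598611CFE.
Stored big-endian, the bytes at ascending addresses are 54 6D E2 05 98 61 1C FE.
Read back as little-endian, the first byte is least significant, giving 0xFE1C619805E26D54.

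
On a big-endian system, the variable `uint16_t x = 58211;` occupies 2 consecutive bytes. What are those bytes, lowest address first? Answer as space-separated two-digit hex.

58211 in hexadecimal, padded to 16 bits, is 0xE363.
Split into bytes (most-significant first): E3 63.
In big-endian order the high byte comes first in memory.
So the memory order matches the most-significant-first order: E3 63.

E3 63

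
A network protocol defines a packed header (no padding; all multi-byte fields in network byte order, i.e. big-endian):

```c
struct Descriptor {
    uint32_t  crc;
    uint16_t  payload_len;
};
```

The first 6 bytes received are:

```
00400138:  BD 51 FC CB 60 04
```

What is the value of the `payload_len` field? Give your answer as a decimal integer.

`payload_len` follows `crc` (4 bytes), so it starts at byte offset 4 and occupies 2 bytes.
Bytes at offsets 4..5: 60 04.
Big-endian stores the most-significant byte at the lowest address.
The bytes are already most-significant first: 0x6004.
0x6004 = 24580.

24580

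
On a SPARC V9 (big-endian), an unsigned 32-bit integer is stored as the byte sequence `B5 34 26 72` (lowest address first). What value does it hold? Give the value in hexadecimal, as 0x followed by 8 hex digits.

Big-endian stores the most-significant byte at the lowest address.
The bytes are already most-significant first: 0xB5342672.

0xB5342672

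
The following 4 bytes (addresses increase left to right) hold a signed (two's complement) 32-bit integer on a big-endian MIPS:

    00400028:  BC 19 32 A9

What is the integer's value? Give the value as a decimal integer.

Big-endian stores the most-significant byte at the lowest address.
The bytes are already most-significant first: 0xBC1932A9.
Top bit is set, so as a signed 32-bit value this is 0xBC1932A9 − 2^32 = -1139199319.

-1139199319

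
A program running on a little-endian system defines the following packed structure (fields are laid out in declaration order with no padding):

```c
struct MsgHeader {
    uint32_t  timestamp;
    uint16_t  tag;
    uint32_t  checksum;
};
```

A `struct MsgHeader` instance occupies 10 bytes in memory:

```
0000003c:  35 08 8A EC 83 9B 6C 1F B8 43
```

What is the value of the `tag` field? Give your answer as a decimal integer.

39811

`tag` follows `timestamp` (4 bytes), so it starts at byte offset 4 and occupies 2 bytes.
Bytes at offsets 4..5: 83 9B.
Little-endian: lowest address holds the least-significant byte.
Reassemble most-significant byte first: 9B 83 → 0x9B83.
0x9B83 = 39811.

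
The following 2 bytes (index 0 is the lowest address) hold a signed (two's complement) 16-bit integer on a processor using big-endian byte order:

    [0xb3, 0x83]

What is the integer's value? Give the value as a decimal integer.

-19581

Big-endian: lowest address holds the most-significant byte.
The bytes are already most-significant first: 0xB383.
Top bit is set, so as a signed 16-bit value this is 0xB383 − 2^16 = -19581.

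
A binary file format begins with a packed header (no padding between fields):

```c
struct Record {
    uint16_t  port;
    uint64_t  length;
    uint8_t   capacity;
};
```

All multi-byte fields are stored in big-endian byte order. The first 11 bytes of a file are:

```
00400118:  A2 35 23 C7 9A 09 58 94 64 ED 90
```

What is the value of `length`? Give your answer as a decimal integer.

`length` follows `port` (2 bytes), so it starts at byte offset 2 and occupies 8 bytes.
Bytes at offsets 2..9: 23 C7 9A 09 58 94 64 ED.
Big-endian stores the most-significant byte at the lowest address.
The bytes are already most-significant first: 0x23C79A09589464ED.
0x23C79A09589464ED = 2578198676624401645.

2578198676624401645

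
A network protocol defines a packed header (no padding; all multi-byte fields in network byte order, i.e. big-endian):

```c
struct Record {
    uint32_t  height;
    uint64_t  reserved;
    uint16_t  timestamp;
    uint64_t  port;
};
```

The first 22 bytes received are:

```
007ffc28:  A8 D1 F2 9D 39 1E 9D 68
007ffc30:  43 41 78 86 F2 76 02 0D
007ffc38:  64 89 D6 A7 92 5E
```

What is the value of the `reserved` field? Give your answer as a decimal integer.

4115900180593735814

`reserved` follows `height` (4 bytes), so it starts at byte offset 4 and occupies 8 bytes.
Bytes at offsets 4..11: 39 1E 9D 68 43 41 78 86.
In big-endian order the high byte comes first in memory.
The bytes are already most-significant first: 0x391E9D6843417886.
0x391E9D6843417886 = 4115900180593735814.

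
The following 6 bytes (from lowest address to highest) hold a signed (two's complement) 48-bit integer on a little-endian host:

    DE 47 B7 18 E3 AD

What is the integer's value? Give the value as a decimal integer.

-90284092864546

Little-endian stores the least-significant byte at the lowest address.
Reassemble most-significant byte first: AD E3 18 B7 47 DE → 0xADE318B747DE.
Top bit is set, so as a signed 48-bit value this is 0xADE318B747DE − 2^48 = -90284092864546.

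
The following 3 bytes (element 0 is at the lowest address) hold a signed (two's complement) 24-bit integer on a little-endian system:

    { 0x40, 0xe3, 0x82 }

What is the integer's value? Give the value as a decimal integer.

-8199360

In little-endian order the low byte comes first in memory.
Reassemble most-significant byte first: 82 E3 40 → 0x82E340.
Top bit is set, so as a signed 24-bit value this is 0x82E340 − 2^24 = -8199360.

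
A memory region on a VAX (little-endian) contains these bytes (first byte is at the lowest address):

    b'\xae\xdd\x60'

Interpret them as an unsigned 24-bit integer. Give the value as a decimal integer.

Little-endian stores the least-significant byte at the lowest address.
Reassemble most-significant byte first: 60 DD AE → 0x60DDAE.
0x60DDAE = 6348206.

6348206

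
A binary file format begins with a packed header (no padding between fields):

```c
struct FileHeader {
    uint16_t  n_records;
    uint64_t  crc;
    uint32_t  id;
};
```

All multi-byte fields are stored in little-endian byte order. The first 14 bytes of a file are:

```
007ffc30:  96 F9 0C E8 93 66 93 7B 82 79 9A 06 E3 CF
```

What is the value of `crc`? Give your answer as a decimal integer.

8755696498573043724

`crc` follows `n_records` (2 bytes), so it starts at byte offset 2 and occupies 8 bytes.
Bytes at offsets 2..9: 0C E8 93 66 93 7B 82 79.
Little-endian: lowest address holds the least-significant byte.
Reassemble most-significant byte first: 79 82 7B 93 66 93 E8 0C → 0x79827B936693E80C.
0x79827B936693E80C = 8755696498573043724.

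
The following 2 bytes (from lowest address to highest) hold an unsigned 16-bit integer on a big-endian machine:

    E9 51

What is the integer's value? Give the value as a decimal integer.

59729

Big-endian stores the most-significant byte at the lowest address.
The bytes are already most-significant first: 0xE951.
0xE951 = 59729.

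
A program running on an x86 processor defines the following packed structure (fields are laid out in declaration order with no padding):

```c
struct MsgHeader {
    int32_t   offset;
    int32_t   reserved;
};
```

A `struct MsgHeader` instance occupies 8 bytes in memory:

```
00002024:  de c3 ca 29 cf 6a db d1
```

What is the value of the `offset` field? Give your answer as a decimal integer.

`offset` is the first field, at byte offset 0, occupying 4 bytes.
Bytes at offsets 0..3: DE C3 CA 29.
Little-endian stores the least-significant byte at the lowest address.
Reassemble most-significant byte first: 29 CA C3 DE → 0x29CAC3DE.
0x29CAC3DE = 701154270.

701154270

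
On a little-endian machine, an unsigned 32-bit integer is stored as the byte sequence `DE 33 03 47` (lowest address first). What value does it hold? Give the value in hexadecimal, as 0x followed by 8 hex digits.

0x470333DE

Little-endian: lowest address holds the least-significant byte.
Reassemble most-significant byte first: 47 03 33 DE → 0x470333DE.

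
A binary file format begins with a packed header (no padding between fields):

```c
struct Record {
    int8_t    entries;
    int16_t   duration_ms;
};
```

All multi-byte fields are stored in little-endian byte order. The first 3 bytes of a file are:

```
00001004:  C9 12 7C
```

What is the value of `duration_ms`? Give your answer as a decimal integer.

31762

`duration_ms` follows `entries` (1 byte), so it starts at byte offset 1 and occupies 2 bytes.
Bytes at offsets 1..2: 12 7C.
Little-endian stores the least-significant byte at the lowest address.
Reassemble most-significant byte first: 7C 12 → 0x7C12.
0x7C12 = 31762.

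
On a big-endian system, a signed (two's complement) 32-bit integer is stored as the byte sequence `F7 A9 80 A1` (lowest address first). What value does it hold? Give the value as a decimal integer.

-139886431

In big-endian order the high byte comes first in memory.
The bytes are already most-significant first: 0xF7A980A1.
Top bit is set, so as a signed 32-bit value this is 0xF7A980A1 − 2^32 = -139886431.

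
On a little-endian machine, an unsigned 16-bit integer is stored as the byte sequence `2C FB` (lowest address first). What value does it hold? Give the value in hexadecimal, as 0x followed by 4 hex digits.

In little-endian order the low byte comes first in memory.
Reassemble most-significant byte first: FB 2C → 0xFB2C.

0xFB2C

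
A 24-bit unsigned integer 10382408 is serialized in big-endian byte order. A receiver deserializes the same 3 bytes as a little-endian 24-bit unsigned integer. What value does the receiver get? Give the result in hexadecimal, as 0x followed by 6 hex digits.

10382408 in 24-bit hexadecimal is 0x9E6C48.
Stored big-endian, the bytes at ascending addresses are 9E 6C 48.
Read back as little-endian, the first byte is least significant, giving 0x486C9E.

0x486C9E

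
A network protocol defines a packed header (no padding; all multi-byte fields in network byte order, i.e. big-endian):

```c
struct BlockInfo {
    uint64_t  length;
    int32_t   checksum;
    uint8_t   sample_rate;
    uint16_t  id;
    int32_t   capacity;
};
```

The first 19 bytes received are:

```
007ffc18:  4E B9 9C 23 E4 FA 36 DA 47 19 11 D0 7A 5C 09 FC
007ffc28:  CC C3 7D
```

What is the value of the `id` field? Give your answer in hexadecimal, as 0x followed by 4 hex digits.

`id` follows `length` (8 B), `checksum` (4 B), `sample_rate` (1 B), so it starts at offset 8 + 4 + 1 = 13 and occupies 2 bytes.
Bytes at offsets 13..14: 5C 09.
Big-endian: lowest address holds the most-significant byte.
The bytes are already most-significant first: 0x5C09.

0x5C09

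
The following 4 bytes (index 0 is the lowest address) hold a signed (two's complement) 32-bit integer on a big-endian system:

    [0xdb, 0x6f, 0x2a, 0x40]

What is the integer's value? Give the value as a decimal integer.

-613471680

Big-endian stores the most-significant byte at the lowest address.
The bytes are already most-significant first: 0xDB6F2A40.
Top bit is set, so as a signed 32-bit value this is 0xDB6F2A40 − 2^32 = -613471680.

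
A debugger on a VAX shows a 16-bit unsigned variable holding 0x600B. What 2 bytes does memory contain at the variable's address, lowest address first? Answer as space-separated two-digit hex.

0B 60

Split into bytes (most-significant first): 60 0B.
Little-endian: lowest address holds the least-significant byte.
So at ascending addresses the bytes are 0B 60.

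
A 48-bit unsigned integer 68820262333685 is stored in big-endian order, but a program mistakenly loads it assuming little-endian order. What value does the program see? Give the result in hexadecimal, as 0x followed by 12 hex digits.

0xF52C4A77973E

68820262333685 in 48-bit hexadecimal is 0x3E97774A2CF5.
Stored big-endian, the bytes at ascending addresses are 3E 97 77 4A 2C F5.
Read back as little-endian, the first byte is least significant, giving 0xF52C4A77973E.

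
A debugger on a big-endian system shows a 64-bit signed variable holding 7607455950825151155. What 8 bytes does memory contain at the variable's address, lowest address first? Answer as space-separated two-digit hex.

69 93 1C E1 99 5D 5A B3

7607455950825151155 in hexadecimal, padded to 64 bits, is 0x69931CE1995D5AB3.
Split into bytes (most-significant first): 69 93 1C E1 99 5D 5A B3.
Big-endian stores the most-significant byte at the lowest address.
So the memory order matches the most-significant-first order: 69 93 1C E1 99 5D 5A B3.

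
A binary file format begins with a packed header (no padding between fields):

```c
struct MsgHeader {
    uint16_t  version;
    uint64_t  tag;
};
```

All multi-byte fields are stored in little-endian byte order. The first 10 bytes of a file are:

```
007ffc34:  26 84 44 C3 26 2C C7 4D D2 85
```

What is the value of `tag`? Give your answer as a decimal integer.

9642855269988221764

`tag` follows `version` (2 bytes), so it starts at byte offset 2 and occupies 8 bytes.
Bytes at offsets 2..9: 44 C3 26 2C C7 4D D2 85.
Little-endian: lowest address holds the least-significant byte.
Reassemble most-significant byte first: 85 D2 4D C7 2C 26 C3 44 → 0x85D24DC72C26C344.
0x85D24DC72C26C344 = 9642855269988221764.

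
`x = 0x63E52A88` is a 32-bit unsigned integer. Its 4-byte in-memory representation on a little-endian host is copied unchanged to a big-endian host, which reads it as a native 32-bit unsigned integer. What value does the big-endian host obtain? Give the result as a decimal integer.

2284512611

Stored little-endian, the bytes at ascending addresses are 88 2A E5 63.
Read back as big-endian, the last byte is least significant, giving 0x882AE563.
0x882AE563 = 2284512611.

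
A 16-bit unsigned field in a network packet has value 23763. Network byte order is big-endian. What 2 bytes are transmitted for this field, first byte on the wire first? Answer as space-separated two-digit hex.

23763 in hexadecimal, padded to 16 bits, is 0x5CD3.
Split into bytes (most-significant first): 5C D3.
In big-endian order the high byte comes first in memory.
So the memory order matches the most-significant-first order: 5C D3.

5C D3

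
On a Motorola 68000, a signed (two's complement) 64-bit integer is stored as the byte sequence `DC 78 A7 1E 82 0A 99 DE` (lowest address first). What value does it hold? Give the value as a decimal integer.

-2560112638687536674

In big-endian order the high byte comes first in memory.
The bytes are already most-significant first: 0xDC78A71E820A99DE.
Top bit is set, so as a signed 64-bit value this is 0xDC78A71E820A99DE − 2^64 = -2560112638687536674.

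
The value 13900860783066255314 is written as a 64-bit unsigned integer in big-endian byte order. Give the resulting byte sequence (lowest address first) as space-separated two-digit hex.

C0 E9 C7 3B 76 D2 8F D2

13900860783066255314 in hexadecimal, padded to 64 bits, is 0xC0E9C73B76D28FD2.
Split into bytes (most-significant first): C0 E9 C7 3B 76 D2 8F D2.
Big-endian: lowest address holds the most-significant byte.
So the memory order matches the most-significant-first order: C0 E9 C7 3B 76 D2 8F D2.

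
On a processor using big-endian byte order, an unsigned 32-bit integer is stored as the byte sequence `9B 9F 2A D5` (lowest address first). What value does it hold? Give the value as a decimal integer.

2610899669

Big-endian: lowest address holds the most-significant byte.
The bytes are already most-significant first: 0x9B9F2AD5.
0x9B9F2AD5 = 2610899669.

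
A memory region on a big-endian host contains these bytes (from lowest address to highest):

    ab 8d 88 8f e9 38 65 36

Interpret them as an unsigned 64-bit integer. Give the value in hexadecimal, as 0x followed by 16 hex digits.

Big-endian: lowest address holds the most-significant byte.
The bytes are already most-significant first: 0xAB8D888FE9386536.

0xAB8D888FE9386536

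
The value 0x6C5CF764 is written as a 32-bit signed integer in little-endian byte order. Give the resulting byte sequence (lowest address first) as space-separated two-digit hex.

Split into bytes (most-significant first): 6C 5C F7 64.
Little-endian stores the least-significant byte at the lowest address.
So at ascending addresses the bytes are 64 F7 5C 6C.

64 F7 5C 6C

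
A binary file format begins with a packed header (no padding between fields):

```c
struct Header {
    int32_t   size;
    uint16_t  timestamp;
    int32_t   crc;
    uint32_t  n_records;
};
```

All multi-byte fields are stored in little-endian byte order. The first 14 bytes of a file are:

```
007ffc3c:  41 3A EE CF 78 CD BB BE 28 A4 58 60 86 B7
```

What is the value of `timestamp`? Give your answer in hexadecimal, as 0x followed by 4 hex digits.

`timestamp` follows `size` (4 bytes), so it starts at byte offset 4 and occupies 2 bytes.
Bytes at offsets 4..5: 78 CD.
Little-endian: lowest address holds the least-significant byte.
Reassemble most-significant byte first: CD 78 → 0xCD78.

0xCD78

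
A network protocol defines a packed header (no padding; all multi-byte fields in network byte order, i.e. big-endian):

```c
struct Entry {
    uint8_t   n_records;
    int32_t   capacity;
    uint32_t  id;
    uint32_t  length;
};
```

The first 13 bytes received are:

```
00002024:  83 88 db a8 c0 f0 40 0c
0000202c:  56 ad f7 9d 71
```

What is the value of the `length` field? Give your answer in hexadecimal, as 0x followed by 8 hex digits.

0xADF79D71

`length` follows `n_records` (1 B), `capacity` (4 B), `id` (4 B), so it starts at offset 1 + 4 + 4 = 9 and occupies 4 bytes.
Bytes at offsets 9..12: AD F7 9D 71.
Big-endian: lowest address holds the most-significant byte.
The bytes are already most-significant first: 0xADF79D71.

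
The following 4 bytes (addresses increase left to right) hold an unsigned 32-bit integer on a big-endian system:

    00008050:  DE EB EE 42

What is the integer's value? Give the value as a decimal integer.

3740003906

In big-endian order the high byte comes first in memory.
The bytes are already most-significant first: 0xDEEBEE42.
0xDEEBEE42 = 3740003906.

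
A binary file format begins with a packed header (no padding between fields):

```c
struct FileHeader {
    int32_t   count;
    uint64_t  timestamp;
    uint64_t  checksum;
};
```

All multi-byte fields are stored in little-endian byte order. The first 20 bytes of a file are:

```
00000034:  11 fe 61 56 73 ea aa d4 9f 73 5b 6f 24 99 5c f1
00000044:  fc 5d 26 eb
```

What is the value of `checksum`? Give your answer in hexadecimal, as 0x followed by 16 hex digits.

`checksum` follows `count` (4 B), `timestamp` (8 B), so it starts at offset 4 + 8 = 12 and occupies 8 bytes.
Bytes at offsets 12..19: 24 99 5C F1 FC 5D 26 EB.
Little-endian stores the least-significant byte at the lowest address.
Reassemble most-significant byte first: EB 26 5D FC F1 5C 99 24 → 0xEB265DFCF15C9924.

0xEB265DFCF15C9924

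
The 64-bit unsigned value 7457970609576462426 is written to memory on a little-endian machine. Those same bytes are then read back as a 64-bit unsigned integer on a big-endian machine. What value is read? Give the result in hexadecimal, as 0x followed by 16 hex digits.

7457970609576462426 in 64-bit hexadecimal is 0x678008C1611BC85A.
Stored little-endian, the bytes at ascending addresses are 5A C8 1B 61 C1 08 80 67.
Read back as big-endian, the last byte is least significant, giving 0x5AC81B61C1088067.

0x5AC81B61C1088067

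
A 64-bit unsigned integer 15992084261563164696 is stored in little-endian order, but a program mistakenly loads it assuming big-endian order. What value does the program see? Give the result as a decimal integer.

1758821667444617181

15992084261563164696 in 64-bit hexadecimal is 0xDDEF4BE7FC966818.
Stored little-endian, the bytes at ascending addresses are 18 68 96 FC E7 4B EF DD.
Read back as big-endian, the last byte is least significant, giving 0x186896FCE74BEFDD.
0x186896FCE74BEFDD = 1758821667444617181.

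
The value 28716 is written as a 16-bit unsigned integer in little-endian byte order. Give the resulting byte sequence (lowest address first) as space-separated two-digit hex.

2C 70

28716 in hexadecimal, padded to 16 bits, is 0x702C.
Split into bytes (most-significant first): 70 2C.
Little-endian stores the least-significant byte at the lowest address.
So at ascending addresses the bytes are 2C 70.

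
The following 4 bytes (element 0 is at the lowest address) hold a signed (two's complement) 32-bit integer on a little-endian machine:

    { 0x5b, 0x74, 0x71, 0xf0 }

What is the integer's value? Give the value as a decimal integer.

-261000101

Little-endian stores the least-significant byte at the lowest address.
Reassemble most-significant byte first: F0 71 74 5B → 0xF071745B.
Top bit is set, so as a signed 32-bit value this is 0xF071745B − 2^32 = -261000101.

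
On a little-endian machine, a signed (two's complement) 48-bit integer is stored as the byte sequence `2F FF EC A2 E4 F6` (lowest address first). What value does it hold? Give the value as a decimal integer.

-10013130293457

In little-endian order the low byte comes first in memory.
Reassemble most-significant byte first: F6 E4 A2 EC FF 2F → 0xF6E4A2ECFF2F.
Top bit is set, so as a signed 48-bit value this is 0xF6E4A2ECFF2F − 2^48 = -10013130293457.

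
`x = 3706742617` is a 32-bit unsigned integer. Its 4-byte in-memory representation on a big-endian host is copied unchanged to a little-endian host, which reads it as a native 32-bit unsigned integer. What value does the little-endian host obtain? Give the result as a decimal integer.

1499984092

3706742617 in 32-bit hexadecimal is 0xDCF06759.
Stored big-endian, the bytes at ascending addresses are DC F0 67 59.
Read back as little-endian, the first byte is least significant, giving 0x5967F0DC.
0x5967F0DC = 1499984092.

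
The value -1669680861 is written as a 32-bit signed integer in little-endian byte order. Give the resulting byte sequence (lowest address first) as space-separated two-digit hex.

Two's complement of -1669680861 in 32 bits: 1669680861 = 0x63854EDD; invert → 0x9C7AB122; add 1 → 0x9C7AB123.
Split into bytes (most-significant first): 9C 7A B1 23.
Little-endian stores the least-significant byte at the lowest address.
So at ascending addresses the bytes are 23 B1 7A 9C.

23 B1 7A 9C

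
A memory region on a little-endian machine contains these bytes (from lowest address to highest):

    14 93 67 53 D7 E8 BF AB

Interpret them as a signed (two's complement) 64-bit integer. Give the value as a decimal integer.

Little-endian: lowest address holds the least-significant byte.
Reassemble most-significant byte first: AB BF E8 D7 53 67 93 14 → 0xABBFE8D753679314.
Top bit is set, so as a signed 64-bit value this is 0xABBFE8D753679314 − 2^64 = -6070877761157229804.

-6070877761157229804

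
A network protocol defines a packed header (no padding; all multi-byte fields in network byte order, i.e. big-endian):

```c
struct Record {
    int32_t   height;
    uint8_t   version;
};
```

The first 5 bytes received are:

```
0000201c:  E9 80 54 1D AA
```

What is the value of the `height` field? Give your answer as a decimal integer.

`height` is the first field, at byte offset 0, occupying 4 bytes.
Bytes at offsets 0..3: E9 80 54 1D.
In big-endian order the high byte comes first in memory.
The bytes are already most-significant first: 0xE980541D.
Top bit is set, so as a signed 32-bit value this is 0xE980541D − 2^32 = -377465827.

-377465827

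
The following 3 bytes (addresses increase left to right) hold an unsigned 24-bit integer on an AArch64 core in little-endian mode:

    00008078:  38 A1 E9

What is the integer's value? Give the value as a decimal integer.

15311160

In little-endian order the low byte comes first in memory.
Reassemble most-significant byte first: E9 A1 38 → 0xE9A138.
0xE9A138 = 15311160.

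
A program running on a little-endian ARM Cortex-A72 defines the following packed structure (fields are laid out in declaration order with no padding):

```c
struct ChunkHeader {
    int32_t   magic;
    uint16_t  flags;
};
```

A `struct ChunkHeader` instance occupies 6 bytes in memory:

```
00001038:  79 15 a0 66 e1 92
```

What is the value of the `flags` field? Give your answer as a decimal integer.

37601

`flags` follows `magic` (4 bytes), so it starts at byte offset 4 and occupies 2 bytes.
Bytes at offsets 4..5: E1 92.
Little-endian: lowest address holds the least-significant byte.
Reassemble most-significant byte first: 92 E1 → 0x92E1.
0x92E1 = 37601.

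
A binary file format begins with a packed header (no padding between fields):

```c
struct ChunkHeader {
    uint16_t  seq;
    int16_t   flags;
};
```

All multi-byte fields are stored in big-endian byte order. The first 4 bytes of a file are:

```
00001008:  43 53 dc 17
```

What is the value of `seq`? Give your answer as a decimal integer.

17235

`seq` is the first field, at byte offset 0, occupying 2 bytes.
Bytes at offsets 0..1: 43 53.
Big-endian stores the most-significant byte at the lowest address.
The bytes are already most-significant first: 0x4353.
0x4353 = 17235.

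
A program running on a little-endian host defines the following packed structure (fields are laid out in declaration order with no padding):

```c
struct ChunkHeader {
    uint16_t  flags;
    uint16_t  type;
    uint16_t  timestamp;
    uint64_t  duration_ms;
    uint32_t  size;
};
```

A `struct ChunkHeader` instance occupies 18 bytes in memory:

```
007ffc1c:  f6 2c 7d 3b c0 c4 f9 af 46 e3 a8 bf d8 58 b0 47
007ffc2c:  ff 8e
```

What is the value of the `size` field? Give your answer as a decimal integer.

2399094704

`size` follows `flags` (2 B), `type` (2 B), `timestamp` (2 B), `duration_ms` (8 B), so it starts at offset 2 + 2 + 2 + 8 = 14 and occupies 4 bytes.
Bytes at offsets 14..17: B0 47 FF 8E.
Little-endian: lowest address holds the least-significant byte.
Reassemble most-significant byte first: 8E FF 47 B0 → 0x8EFF47B0.
0x8EFF47B0 = 2399094704.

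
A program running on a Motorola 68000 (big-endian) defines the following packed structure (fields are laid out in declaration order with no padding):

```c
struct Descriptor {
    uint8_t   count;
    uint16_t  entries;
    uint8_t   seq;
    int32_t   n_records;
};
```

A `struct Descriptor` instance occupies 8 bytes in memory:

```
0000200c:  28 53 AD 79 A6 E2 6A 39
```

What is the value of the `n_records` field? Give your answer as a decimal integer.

`n_records` follows `count` (1 B), `entries` (2 B), `seq` (1 B), so it starts at offset 1 + 2 + 1 = 4 and occupies 4 bytes.
Bytes at offsets 4..7: A6 E2 6A 39.
Big-endian: lowest address holds the most-significant byte.
The bytes are already most-significant first: 0xA6E26A39.
Top bit is set, so as a signed 32-bit value this is 0xA6E26A39 − 2^32 = -1495111111.

-1495111111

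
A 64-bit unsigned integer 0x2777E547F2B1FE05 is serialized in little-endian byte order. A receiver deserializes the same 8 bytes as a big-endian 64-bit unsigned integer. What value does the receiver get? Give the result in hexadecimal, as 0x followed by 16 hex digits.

0x05FEB1F247E57727

Stored little-endian, the bytes at ascending addresses are 05 FE B1 F2 47 E5 77 27.
Read back as big-endian, the last byte is least significant, giving 0x05FEB1F247E57727.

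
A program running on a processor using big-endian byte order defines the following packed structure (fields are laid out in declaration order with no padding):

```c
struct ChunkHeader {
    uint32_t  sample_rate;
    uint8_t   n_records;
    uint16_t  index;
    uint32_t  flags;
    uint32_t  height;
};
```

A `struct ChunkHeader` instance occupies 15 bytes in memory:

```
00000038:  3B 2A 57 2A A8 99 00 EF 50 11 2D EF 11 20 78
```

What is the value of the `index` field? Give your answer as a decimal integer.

39168

`index` follows `sample_rate` (4 B), `n_records` (1 B), so it starts at offset 4 + 1 = 5 and occupies 2 bytes.
Bytes at offsets 5..6: 99 00.
Big-endian stores the most-significant byte at the lowest address.
The bytes are already most-significant first: 0x9900.
0x9900 = 39168.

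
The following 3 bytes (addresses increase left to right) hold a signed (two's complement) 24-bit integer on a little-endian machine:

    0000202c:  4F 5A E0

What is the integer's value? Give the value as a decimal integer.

-2074033

Little-endian stores the least-significant byte at the lowest address.
Reassemble most-significant byte first: E0 5A 4F → 0xE05A4F.
Top bit is set, so as a signed 24-bit value this is 0xE05A4F − 2^24 = -2074033.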